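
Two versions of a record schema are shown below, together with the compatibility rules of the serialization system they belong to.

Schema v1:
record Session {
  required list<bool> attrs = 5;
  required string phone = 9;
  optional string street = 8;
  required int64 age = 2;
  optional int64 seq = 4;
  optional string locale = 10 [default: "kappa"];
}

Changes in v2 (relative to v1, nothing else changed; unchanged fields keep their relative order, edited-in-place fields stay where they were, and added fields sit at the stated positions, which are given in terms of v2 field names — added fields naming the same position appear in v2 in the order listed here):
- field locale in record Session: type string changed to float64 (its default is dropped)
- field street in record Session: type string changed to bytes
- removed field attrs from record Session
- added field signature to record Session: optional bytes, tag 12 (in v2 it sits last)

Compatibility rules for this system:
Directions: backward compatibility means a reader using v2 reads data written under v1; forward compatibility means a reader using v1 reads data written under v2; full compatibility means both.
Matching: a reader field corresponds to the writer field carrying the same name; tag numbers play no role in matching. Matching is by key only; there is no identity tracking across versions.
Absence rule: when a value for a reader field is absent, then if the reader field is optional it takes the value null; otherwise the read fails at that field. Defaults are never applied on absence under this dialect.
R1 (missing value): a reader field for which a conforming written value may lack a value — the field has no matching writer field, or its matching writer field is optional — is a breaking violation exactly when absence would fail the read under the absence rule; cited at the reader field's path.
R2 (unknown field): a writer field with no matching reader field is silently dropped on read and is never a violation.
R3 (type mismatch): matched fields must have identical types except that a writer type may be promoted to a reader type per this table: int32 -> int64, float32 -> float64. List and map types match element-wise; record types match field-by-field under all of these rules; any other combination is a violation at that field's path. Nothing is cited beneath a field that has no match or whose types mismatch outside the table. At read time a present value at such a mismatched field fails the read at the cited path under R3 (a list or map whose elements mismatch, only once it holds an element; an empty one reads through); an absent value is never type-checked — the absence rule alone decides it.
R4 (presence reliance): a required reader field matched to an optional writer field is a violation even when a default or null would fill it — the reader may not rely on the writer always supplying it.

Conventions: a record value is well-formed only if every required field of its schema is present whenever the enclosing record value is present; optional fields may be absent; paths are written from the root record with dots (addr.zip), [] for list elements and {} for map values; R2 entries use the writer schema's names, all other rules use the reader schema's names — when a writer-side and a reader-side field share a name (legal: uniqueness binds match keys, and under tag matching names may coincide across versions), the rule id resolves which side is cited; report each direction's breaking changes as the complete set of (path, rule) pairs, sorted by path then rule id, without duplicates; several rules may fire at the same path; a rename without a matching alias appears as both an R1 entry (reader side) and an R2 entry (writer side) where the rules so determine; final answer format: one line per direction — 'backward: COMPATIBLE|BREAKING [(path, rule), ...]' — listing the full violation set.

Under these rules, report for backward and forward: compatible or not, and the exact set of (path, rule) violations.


each type pair in Session: writer, then reader
backward pass over Session, reader schema v2, writer schema v1:
  phone: paired with writer phone (string -> string; writer required)
  street: paired with writer street (string -> bytes; writer optional)
  age: paired with writer age (int64 -> int64; writer required)
  seq: paired with writer seq (int64 -> int64; writer optional)
  locale: paired with writer locale (string -> float64; writer optional)
  signature: no writer-side match
  writer attrs: unknown to reader
  rule R3 violated at locale
  rule R3 violated at street
  => backward: BREAKING (2)
forward pass over Session, reader schema v1, writer schema v2:
  attrs: no writer-side match
  phone: paired with writer phone (string -> string; writer required)
  street: paired with writer street (bytes -> string; writer optional)
  age: paired with writer age (int64 -> int64; writer required)
  seq: paired with writer seq (int64 -> int64; writer optional)
  locale: paired with writer locale (float64 -> string; writer optional)
  writer signature: unknown to reader
  rule R1 violated at attrs
  rule R3 violated at locale
  rule R3 violated at street
  => forward: BREAKING (3)

backward: BREAKING [(locale, R3), (street, R3)]; forward: BREAKING [(attrs, R1), (locale, R3), (street, R3)]


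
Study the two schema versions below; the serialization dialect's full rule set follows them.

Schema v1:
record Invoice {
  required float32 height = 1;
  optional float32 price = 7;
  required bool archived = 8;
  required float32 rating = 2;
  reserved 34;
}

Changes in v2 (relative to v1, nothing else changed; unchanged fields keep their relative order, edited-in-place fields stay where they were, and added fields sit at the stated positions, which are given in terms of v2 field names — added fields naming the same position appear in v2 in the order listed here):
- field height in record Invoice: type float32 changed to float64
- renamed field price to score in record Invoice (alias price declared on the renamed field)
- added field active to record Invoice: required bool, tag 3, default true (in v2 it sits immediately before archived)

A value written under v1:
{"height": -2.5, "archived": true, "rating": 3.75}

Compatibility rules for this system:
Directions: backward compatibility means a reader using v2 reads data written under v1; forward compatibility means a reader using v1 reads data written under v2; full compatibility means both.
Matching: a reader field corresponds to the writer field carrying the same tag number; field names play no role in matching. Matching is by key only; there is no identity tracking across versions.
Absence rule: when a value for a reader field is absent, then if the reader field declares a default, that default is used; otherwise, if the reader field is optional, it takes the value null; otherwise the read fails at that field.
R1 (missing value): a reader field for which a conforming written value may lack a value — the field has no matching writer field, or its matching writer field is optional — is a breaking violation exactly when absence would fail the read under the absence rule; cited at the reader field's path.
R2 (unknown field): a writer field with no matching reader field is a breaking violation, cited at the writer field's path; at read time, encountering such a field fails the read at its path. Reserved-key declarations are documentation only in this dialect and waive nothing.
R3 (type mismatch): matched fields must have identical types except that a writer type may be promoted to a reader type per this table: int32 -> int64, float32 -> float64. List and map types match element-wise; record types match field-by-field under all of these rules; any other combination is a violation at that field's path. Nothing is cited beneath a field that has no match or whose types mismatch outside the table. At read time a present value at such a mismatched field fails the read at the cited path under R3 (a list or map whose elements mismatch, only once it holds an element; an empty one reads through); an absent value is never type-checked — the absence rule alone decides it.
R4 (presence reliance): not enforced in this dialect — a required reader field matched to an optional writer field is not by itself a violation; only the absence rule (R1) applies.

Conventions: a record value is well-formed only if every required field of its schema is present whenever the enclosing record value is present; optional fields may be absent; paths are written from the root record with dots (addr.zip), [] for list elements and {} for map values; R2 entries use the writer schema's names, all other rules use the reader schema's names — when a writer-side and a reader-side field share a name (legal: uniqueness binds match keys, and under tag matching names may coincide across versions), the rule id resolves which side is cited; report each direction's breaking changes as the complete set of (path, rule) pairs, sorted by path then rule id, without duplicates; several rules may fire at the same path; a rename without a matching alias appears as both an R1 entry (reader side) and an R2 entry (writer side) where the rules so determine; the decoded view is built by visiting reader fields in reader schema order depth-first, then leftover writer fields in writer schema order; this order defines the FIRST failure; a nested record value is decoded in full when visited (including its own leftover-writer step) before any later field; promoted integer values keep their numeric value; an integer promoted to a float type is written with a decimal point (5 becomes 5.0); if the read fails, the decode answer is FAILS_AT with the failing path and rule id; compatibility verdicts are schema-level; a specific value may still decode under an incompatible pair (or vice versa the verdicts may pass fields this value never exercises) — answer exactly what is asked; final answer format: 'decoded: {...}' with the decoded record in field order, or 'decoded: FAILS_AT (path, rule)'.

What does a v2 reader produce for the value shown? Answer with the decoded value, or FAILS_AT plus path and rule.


arrows below run writer -> reader for Invoice
decode walk for Invoice under reader schema v2:
  height := -2.5 (float32 -> float64)
  score := null (missing; optional => null)
  active := true (missing; default applied)
  archived := true
  rating := 3.75
  => decoded: {"height": -2.5, "score": null, "active": true, "archived": true, "rating": 3.75}
the other Invoice changes do not affect what is asked:
  field height in record Invoice: type float32 changed to float64 -> a verdict-level change on Invoice — the shown value reads the same

decoded: {"height": -2.5, "score": null, "active": true, "archived": true, "rating": 3.75}


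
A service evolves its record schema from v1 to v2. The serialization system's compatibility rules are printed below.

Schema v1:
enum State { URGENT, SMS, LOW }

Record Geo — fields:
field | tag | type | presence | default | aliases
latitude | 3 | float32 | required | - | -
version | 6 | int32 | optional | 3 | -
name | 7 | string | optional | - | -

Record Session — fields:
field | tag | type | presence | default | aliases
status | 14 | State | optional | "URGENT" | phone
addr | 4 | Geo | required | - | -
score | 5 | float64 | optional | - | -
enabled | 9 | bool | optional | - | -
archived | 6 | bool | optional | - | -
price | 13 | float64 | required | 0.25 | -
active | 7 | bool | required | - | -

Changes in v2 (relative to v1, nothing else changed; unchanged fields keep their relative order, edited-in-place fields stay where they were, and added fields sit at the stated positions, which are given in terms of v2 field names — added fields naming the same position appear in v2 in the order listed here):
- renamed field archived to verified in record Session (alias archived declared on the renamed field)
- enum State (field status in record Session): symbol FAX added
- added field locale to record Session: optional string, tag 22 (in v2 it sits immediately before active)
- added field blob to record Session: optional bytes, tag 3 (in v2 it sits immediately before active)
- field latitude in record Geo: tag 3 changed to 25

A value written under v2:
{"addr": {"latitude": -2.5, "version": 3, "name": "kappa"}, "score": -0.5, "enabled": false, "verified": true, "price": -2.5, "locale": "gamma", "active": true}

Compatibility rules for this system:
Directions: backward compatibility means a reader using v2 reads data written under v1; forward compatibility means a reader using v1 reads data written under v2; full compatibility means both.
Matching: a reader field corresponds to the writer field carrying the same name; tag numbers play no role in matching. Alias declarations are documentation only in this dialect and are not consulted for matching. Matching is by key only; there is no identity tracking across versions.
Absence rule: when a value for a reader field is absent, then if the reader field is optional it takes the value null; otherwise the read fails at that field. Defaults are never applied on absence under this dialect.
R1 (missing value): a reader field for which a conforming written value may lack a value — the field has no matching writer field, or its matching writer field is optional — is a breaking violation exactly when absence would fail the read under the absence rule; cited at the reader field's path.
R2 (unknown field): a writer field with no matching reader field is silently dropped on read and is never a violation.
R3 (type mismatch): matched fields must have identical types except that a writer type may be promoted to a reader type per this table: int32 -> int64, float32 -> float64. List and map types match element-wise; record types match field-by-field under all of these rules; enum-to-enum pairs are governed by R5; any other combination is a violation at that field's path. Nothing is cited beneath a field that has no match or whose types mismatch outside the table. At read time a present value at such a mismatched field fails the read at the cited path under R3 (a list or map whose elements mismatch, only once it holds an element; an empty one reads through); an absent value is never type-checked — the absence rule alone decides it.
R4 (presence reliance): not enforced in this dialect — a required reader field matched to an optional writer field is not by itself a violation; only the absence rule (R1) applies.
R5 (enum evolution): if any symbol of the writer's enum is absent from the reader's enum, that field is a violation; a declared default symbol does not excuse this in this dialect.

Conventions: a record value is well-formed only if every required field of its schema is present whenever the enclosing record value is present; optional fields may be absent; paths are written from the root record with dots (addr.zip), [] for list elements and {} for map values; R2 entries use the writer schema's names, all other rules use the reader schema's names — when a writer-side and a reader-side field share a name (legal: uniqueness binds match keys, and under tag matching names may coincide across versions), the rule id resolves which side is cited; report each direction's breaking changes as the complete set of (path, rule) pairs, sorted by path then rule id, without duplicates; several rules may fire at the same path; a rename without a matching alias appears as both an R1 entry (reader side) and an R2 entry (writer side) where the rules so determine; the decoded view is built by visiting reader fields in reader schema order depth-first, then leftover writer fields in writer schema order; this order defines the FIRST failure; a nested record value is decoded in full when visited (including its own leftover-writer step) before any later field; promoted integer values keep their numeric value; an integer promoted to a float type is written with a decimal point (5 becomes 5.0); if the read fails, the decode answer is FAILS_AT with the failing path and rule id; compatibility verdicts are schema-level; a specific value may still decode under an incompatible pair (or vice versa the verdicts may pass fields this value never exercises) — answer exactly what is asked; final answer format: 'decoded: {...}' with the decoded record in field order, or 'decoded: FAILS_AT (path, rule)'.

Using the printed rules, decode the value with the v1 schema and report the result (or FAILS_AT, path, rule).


decoded: {"status": null, "addr": {"latitude": -2.5, "version": 3, "name": "kappa"}, "score": -0.5, "enabled": false, "archived": null, "price": -2.5, "active": true}

each type pair in Session: writer, then reader
decode walk for Session under reader schema v1:
  status := null (missing; optional => null)
  addr.latitude := -2.5
  addr.version := 3
  addr.name := "kappa"
  score := -0.5
  enabled := false
  archived := null (missing; optional => null)
  price := -2.5
  active := true
  writer verified: no reader field; dropped
  writer locale: no reader field; dropped
  => decoded: {"status": null, "addr": {"latitude": -2.5, "version": 3, "name": "kappa"}, "score": -0.5, "enabled": false, "archived": null, "price": -2.5, "active": true}
remaining Session differences; none change what is asked:
  enum State (field status in record Session): symbol FAX added -> matters for Session compatibility verdicts, not for this value's decode
  added field locale to record Session: optional string, tag 22 (in v2 it sits immediately before active) -> inert under this dialect — no rule fires on Session and the result does not move
  added field blob to record Session: optional bytes, tag 3 (in v2 it sits immediately before active) -> inert under this dialect — no rule fires on Session and the result does not move
  field latitude in record Geo: tag 3 changed to 25 -> inert under this dialect — no rule fires on Session and the result does not move


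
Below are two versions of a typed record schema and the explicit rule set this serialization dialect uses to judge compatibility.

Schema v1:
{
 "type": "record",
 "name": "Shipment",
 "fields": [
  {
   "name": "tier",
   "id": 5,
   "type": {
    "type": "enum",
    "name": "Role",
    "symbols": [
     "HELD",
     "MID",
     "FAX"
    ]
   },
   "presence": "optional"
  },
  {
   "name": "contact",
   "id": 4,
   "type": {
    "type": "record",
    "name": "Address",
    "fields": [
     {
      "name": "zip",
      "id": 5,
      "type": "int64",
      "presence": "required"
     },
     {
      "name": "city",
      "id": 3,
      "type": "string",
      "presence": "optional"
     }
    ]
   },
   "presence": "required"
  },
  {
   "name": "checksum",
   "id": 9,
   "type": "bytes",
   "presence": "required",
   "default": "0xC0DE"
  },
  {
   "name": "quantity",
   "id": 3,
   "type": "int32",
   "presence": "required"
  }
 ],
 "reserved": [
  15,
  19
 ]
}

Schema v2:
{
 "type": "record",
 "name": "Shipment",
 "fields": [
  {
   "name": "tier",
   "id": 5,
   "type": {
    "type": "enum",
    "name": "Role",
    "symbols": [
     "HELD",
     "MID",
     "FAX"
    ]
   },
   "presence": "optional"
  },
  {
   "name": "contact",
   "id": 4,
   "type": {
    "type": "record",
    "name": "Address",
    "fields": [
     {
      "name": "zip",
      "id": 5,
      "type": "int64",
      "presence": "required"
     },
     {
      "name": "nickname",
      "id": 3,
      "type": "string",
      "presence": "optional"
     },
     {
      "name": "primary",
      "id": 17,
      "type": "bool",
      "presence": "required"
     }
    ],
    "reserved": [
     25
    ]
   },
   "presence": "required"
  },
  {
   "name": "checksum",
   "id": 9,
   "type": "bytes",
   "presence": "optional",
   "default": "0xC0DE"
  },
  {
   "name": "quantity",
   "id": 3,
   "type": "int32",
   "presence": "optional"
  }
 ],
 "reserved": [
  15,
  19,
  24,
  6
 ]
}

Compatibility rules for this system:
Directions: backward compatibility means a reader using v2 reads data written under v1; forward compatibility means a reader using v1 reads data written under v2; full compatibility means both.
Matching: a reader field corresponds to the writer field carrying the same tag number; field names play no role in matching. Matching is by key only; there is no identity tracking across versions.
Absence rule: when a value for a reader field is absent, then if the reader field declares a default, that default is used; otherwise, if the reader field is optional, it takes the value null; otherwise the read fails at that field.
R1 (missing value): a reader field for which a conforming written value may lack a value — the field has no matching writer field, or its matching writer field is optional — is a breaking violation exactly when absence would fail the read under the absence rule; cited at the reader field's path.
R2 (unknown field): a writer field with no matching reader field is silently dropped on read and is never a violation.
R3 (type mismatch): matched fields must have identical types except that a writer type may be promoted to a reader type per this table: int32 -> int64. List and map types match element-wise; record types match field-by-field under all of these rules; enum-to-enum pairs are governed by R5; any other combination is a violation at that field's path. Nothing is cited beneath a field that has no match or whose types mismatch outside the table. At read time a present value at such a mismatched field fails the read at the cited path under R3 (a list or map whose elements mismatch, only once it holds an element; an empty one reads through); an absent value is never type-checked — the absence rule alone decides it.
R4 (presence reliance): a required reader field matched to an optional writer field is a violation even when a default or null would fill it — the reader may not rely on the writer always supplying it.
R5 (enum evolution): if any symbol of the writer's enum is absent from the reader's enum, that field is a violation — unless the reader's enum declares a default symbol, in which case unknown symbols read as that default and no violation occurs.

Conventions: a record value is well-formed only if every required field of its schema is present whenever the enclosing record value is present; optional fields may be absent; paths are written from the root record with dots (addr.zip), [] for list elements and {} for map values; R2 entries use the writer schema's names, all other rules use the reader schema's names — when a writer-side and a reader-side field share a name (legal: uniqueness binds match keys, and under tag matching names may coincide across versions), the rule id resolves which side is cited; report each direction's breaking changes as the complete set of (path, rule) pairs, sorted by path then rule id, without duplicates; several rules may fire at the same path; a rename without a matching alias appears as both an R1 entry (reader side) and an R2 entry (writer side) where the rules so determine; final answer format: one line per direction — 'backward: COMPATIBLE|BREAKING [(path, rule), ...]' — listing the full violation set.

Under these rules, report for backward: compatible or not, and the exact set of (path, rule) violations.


each type pair in Shipment: writer, then reader
backward for Shipment (reader v2, writer v1):
  tier: Role -> Role, writer optional; from tier
  contact: Address -> Address, writer required; from contact
  checksum: bytes -> bytes, writer required; from checksum
  quantity: int32 -> int32, writer required; from quantity
  contact.zip: int64 -> int64, writer required; from contact.zip
  contact.nickname: string -> string, writer optional; from contact.city
  contact.primary has no writer counterpart
  R1 fires at contact.primary
  => 1 violation(s): backward is BREAKING for Shipment
checking off the Shipment differences that do not matter here:
  renamed field city to nickname in record Address -> inert for the asked Shipment verdict: nothing fires
  field checksum in record Shipment: required changed to optional -> fires only in the forward direction of Shipment, which is not asked here
  field quantity in record Shipment: required changed to optional -> fires only in the forward direction of Shipment, which is not asked here

backward: BREAKING [(contact.primary, R1)]


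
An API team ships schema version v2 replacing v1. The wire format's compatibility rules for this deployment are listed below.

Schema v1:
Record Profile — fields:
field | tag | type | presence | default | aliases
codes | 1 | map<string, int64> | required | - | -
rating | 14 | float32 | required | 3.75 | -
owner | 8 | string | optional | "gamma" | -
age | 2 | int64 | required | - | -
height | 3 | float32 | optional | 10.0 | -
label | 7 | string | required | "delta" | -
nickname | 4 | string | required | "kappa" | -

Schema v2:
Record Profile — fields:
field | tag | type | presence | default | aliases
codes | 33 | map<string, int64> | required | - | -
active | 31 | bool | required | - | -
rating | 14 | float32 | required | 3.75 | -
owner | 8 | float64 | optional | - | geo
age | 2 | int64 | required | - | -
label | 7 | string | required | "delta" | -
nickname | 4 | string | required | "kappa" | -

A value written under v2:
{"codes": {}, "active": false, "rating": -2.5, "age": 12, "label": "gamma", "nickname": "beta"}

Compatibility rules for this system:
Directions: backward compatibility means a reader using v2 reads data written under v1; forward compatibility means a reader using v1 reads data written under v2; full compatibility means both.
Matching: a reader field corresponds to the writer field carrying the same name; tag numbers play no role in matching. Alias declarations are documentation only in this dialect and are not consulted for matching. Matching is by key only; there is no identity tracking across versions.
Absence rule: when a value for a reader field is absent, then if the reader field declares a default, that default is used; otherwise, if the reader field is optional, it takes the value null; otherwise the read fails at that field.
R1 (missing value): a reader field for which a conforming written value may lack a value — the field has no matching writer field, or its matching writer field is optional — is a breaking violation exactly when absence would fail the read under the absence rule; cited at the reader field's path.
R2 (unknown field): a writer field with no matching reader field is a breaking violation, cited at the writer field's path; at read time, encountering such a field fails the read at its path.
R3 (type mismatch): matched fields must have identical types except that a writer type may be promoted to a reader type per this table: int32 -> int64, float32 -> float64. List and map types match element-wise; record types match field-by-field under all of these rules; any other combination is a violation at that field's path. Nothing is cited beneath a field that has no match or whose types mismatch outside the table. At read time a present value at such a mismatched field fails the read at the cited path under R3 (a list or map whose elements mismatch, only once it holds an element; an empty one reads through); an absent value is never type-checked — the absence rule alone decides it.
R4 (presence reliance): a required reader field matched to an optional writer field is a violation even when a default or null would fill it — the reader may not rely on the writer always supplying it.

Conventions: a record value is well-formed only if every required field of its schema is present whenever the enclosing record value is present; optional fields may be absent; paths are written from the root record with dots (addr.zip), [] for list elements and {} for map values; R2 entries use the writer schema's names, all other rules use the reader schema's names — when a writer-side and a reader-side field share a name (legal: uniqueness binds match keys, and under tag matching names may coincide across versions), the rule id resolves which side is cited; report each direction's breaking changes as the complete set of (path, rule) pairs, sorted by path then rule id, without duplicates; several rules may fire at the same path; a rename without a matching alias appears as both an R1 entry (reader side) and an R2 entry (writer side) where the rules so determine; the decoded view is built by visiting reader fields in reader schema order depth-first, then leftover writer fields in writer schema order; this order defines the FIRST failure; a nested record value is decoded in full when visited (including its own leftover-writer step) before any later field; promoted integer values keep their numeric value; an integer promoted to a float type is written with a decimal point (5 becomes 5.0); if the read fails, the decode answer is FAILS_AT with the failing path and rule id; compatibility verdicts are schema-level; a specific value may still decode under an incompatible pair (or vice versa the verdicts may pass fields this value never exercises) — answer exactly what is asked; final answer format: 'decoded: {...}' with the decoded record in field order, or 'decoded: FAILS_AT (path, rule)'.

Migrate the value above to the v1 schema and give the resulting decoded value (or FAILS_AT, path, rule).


decoded: FAILS_AT (active, R2)

each type pair in Profile: writer, then reader
decoding the Profile value with the v1 reader:
  codes := {}
  rating := -2.5
  owner := "gamma" (absent -> default)
  age := 12
  height := 10.0 (absent -> default)
  label := "gamma"
  nickname := "beta"
  read fails at active under R2 (unknown field)
  => FAILS_AT (active, R2)
the rest of the Profile diff is inert for this question:
  field codes in record Profile: tag 1 changed to 33 -> triggers nothing under the printed rules; the Profile answer is the same either way
  removed field height from record Profile -> shifts the Profile verdicts, not this decode
  field owner in record Profile: type string changed to float64 (its default is dropped) -> shifts the Profile verdicts, not this decode


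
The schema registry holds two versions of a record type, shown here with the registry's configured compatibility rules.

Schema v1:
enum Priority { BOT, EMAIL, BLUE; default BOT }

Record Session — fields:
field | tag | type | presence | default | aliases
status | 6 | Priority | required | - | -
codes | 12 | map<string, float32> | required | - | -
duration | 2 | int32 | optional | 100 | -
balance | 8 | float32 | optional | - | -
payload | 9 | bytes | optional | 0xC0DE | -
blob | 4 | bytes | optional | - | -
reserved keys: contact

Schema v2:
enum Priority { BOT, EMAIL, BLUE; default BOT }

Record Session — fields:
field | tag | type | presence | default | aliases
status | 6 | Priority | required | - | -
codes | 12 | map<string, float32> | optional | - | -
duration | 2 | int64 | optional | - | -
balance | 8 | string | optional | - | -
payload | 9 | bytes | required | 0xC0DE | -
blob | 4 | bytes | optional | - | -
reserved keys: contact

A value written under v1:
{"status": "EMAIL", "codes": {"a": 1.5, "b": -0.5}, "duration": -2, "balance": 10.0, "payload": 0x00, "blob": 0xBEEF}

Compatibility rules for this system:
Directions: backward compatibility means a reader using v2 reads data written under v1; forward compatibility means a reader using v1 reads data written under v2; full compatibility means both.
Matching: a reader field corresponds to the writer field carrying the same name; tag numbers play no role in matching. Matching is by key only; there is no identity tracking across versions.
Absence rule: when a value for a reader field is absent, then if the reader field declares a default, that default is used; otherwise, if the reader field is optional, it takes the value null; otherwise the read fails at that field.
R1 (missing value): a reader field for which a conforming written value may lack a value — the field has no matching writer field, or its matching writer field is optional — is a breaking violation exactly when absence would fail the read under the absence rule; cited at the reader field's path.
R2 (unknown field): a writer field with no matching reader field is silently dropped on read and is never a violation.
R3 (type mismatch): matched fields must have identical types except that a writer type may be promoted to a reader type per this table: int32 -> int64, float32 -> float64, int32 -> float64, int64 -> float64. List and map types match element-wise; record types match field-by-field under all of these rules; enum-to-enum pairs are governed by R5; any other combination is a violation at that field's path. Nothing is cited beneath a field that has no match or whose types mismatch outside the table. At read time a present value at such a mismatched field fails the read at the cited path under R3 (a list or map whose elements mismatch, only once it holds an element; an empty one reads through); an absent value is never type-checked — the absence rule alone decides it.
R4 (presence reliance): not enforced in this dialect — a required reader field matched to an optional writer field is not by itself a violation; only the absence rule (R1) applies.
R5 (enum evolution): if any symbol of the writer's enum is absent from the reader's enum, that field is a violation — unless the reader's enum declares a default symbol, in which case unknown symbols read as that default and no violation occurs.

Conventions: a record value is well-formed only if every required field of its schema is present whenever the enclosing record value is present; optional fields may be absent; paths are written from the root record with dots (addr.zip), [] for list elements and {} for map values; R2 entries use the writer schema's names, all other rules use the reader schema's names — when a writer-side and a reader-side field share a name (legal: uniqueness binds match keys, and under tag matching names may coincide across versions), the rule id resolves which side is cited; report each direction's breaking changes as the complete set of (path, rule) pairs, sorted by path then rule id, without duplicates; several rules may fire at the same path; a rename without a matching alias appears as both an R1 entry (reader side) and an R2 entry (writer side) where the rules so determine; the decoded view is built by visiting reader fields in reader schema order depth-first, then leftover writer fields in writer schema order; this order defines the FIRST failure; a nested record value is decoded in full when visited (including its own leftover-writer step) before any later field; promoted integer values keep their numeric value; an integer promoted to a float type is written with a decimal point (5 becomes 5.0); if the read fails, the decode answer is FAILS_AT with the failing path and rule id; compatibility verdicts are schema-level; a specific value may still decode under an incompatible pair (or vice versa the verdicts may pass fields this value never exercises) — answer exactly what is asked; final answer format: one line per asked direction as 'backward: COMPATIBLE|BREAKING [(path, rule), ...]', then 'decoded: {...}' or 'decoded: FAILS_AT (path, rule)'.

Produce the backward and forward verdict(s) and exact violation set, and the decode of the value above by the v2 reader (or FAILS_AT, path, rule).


backward: BREAKING [(balance, R3)]; forward: BREAKING [(balance, R3), (codes, R1), (duration, R3)]; decoded: FAILS_AT (balance, R3)

arrows below run writer -> reader for Session
checking backward for Session: reader v2 against writer v1:
  writer required, Priority -> Priority: reader status maps from writer status
  writer required, map<string, float32> -> map<string, float32>: reader codes maps from writer codes
  writer optional, int32 -> int64: reader duration maps from writer duration
  writer optional, float32 -> string: reader balance maps from writer balance
  writer optional, bytes -> bytes: reader payload maps from writer payload
  writer optional, bytes -> bytes: reader blob maps from writer blob
  R3 fires at balance
  => backward verdict for Session: BREAKING, 1 violation(s)
checking forward for Session: reader v1 against writer v2:
  writer required, Priority -> Priority: reader status maps from writer status
  writer optional, map<string, float32> -> map<string, float32>: reader codes maps from writer codes
  writer optional, int64 -> int32: reader duration maps from writer duration
  writer optional, string -> float32: reader balance maps from writer balance
  writer required, bytes -> bytes: reader payload maps from writer payload
  writer optional, bytes -> bytes: reader blob maps from writer blob
  R3 fires at balance
  R1 fires at codes
  R3 fires at duration
  => forward verdict for Session: BREAKING, 3 violation(s)
decoding the Session value with the v2 reader:
  status := "EMAIL"
  codes := {"a": 1.5, "b": -0.5}
  duration := -2 (int32 -> int64)
  read fails at balance under R3
  => FAILS_AT (balance, R3)


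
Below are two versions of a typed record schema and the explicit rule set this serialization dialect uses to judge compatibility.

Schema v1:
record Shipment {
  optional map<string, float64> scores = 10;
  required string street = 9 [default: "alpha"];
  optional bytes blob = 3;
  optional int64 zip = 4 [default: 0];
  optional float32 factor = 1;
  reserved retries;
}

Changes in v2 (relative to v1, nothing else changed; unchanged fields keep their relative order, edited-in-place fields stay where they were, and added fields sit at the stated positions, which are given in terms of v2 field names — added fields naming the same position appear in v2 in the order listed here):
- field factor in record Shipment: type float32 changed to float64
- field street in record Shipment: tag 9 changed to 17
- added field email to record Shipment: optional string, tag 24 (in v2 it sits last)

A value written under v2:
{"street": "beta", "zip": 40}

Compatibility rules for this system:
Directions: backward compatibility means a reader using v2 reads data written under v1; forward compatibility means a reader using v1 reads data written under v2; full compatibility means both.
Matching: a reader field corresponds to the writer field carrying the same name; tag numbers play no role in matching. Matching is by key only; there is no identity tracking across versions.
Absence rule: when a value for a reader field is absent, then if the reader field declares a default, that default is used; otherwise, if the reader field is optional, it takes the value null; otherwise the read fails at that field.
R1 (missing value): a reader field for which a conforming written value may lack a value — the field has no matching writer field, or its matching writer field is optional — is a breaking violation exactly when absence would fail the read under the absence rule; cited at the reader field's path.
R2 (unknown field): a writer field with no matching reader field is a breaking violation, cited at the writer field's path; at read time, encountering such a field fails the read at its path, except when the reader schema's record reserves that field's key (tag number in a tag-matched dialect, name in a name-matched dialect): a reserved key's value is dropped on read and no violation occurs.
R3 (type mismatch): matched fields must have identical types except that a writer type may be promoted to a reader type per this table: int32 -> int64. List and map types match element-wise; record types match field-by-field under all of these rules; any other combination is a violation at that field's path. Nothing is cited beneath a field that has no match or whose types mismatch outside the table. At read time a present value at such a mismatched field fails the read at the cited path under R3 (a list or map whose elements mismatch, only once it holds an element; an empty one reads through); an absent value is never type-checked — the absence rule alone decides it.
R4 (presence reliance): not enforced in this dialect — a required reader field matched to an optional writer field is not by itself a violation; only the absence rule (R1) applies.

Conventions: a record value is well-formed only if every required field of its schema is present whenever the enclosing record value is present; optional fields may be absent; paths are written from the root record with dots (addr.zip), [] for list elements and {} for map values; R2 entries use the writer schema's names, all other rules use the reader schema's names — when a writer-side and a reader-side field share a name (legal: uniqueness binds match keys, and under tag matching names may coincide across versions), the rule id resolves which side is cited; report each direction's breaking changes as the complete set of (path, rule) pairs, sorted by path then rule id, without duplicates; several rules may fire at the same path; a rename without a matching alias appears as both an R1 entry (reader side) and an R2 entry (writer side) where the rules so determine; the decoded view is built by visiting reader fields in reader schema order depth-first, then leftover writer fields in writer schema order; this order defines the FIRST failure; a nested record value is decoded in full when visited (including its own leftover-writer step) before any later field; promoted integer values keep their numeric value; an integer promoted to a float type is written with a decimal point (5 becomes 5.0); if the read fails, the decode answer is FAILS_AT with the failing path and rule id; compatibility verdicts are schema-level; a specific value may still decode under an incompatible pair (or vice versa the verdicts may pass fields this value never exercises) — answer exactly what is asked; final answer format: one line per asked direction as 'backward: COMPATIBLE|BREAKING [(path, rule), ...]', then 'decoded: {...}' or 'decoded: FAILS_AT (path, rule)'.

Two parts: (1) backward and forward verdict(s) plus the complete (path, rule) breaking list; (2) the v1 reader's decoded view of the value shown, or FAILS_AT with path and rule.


backward: BREAKING [(factor, R3)]; forward: BREAKING [(email, R2), (factor, R3)]; decoded: {"scores": null, "street": "beta", "blob": null, "zip": 40, "factor": null}

each type pair in Shipment: writer, then reader
checking backward for Shipment: reader v2 against writer v1:
  scores: paired with writer scores (map<string, float64> -> map<string, float64>; writer optional)
  street: paired with writer street (string -> string; writer required)
  blob: paired with writer blob (bytes -> bytes; writer optional)
  zip: paired with writer zip (int64 -> int64; writer optional)
  factor: paired with writer factor (float32 -> float64; writer optional)
  email: no writer match
  breaking: (factor, R3)
  => 1 violation(s): backward is BREAKING for Shipment
checking forward for Shipment: reader v1 against writer v2:
  scores: paired with writer scores (map<string, float64> -> map<string, float64>; writer optional)
  street: paired with writer street (string -> string; writer required)
  blob: paired with writer blob (bytes -> bytes; writer optional)
  zip: paired with writer zip (int64 -> int64; writer optional)
  factor: paired with writer factor (float64 -> float32; writer optional)
  leftover writer field: email
  breaking: (email, R2)
  breaking: (factor, R3)
  => 2 violation(s): forward is BREAKING for Shipment
decode (reader v1):
  scores := null (not supplied -> null)
  street := "beta"
  blob := null (not supplied -> null)
  zip := 40
  factor := null (not supplied -> null)
  => decoded: {"scores": null, "street": "beta", "blob": null, "zip": 40, "factor": null}
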